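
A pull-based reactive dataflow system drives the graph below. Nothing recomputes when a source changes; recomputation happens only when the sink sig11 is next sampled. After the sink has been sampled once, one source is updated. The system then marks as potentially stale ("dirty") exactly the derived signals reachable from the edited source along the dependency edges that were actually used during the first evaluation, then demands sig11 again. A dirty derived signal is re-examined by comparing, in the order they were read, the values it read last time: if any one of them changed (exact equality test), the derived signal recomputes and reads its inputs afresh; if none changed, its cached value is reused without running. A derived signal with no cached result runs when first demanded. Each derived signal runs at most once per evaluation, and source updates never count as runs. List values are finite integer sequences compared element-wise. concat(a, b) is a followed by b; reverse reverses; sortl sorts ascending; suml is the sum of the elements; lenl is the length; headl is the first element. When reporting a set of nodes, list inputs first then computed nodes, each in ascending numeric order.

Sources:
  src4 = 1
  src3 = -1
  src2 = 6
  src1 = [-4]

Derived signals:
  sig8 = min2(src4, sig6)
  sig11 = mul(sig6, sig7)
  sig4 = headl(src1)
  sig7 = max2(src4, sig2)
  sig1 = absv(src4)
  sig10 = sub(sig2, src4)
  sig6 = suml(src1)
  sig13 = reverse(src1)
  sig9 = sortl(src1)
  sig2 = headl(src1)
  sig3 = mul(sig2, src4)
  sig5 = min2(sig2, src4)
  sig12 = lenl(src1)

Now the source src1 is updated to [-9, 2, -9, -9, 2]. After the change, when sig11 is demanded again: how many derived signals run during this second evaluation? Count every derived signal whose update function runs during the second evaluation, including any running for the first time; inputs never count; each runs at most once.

Derived signals that run: sig2, sig6, sig7, sig11 — 4 in total.

First evaluation (everything demanded from the output):
  sig2 = headl([-4]) = -4
  sig6 = suml([-4]) = -4
  sig7 = max2(1, -4) = 1
  sig11 = mul(-4, 1) = -4

Propagation after the edit:
  sig2: runs — src1 [-4]->[-9, 2, -9, -9, 2]; result -9.
  sig6: runs — src1 [-4]->[-9, 2, -9, -9, 2]; result -23.
  sig7: runs — sig2 -4->-9; result 1 (same value as before).
  sig11: runs — sig6 -4->-23; result -23.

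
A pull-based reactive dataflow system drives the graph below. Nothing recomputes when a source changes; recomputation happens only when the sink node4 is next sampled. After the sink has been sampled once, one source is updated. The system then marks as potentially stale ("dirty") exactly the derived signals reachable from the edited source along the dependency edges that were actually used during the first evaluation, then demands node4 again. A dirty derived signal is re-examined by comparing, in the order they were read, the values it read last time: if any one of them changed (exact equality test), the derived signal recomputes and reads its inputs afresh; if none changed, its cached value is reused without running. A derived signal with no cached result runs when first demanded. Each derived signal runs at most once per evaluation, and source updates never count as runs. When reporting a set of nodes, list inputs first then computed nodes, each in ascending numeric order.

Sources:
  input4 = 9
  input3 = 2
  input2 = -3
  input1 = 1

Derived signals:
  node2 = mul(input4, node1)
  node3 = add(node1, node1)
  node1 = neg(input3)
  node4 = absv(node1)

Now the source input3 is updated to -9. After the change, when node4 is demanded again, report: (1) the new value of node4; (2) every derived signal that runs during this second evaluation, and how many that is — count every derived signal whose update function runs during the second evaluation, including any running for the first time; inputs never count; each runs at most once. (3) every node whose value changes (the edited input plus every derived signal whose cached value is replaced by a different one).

New value of node4: 9.
Derived signals that run: node1, node4 — 2 in total.
Values that change: input3, node1, node4.

First evaluation (everything demanded from the output):
  node1 = neg(2) = -2
  node4 = absv(-2) = 2

Propagation after the edit:
  node1: runs — input3 2->-9; result 9.
  node4: runs — node1 -2->9; result 9.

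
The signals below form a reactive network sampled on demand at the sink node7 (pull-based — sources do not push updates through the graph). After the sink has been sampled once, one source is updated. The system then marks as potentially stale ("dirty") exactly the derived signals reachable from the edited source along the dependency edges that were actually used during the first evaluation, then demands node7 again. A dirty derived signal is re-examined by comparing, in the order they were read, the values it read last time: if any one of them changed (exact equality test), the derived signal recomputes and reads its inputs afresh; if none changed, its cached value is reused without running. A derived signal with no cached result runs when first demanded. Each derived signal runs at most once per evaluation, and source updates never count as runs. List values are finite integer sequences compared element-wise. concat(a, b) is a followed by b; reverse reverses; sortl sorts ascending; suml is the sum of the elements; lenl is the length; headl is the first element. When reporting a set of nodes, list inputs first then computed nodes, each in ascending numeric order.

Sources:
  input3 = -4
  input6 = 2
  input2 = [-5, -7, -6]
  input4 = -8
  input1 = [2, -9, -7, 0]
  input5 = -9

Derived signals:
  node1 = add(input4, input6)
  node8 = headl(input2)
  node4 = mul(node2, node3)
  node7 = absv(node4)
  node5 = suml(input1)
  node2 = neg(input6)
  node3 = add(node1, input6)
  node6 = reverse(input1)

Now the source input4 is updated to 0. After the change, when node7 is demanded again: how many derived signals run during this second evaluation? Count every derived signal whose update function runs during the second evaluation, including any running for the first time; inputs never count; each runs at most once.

Run set: node1, node3, node4, node7 (4 run).

Initial pass — values computed on the first demand:
  node1 = add(-8, 2) = -6
  node2 = neg(2) = -2
  node3 = add(-6, 2) = -4
  node4 = mul(-2, -4) = 8
  node7 = absv(8) = 8

Second demand — change propagation:
  node1: re-runs because input4 -8->0; new result 2.
  node3: re-runs because node1 -6->2; new result 4.
  node4: re-runs because node3 -4->4; new result -8.
  node7: re-runs because node4 8->-8; new result 8 (unchanged).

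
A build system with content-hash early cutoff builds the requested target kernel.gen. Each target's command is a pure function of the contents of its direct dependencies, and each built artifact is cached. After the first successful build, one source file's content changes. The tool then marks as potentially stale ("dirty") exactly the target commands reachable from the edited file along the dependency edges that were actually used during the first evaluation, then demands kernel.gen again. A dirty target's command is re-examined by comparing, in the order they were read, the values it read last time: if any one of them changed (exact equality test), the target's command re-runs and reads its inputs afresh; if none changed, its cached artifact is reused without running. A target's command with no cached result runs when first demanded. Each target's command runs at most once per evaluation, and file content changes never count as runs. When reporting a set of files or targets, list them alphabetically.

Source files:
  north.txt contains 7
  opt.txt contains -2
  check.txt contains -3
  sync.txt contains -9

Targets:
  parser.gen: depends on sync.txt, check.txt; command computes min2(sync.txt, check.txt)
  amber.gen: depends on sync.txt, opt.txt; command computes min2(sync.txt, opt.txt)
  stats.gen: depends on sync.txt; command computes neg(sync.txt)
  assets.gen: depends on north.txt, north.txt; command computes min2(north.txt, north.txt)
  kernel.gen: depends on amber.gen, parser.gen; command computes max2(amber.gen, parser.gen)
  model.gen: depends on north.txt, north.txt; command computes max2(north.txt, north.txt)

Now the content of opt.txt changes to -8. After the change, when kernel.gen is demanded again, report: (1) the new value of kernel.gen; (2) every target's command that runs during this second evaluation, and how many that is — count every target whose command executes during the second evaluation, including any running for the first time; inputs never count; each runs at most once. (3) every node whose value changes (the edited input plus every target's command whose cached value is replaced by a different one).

First evaluation (everything demanded from the output):
  amber.gen = min2(-9, -2) = -9
  parser.gen = min2(-9, -3) = -9
  kernel.gen = max2(-9, -9) = -9

Propagation after the edit:
  amber.gen: runs — opt.txt -2->-8; result -9 (same value as before).
  kernel.gen: checked — values it read are unchanged (amber.gen unchanged, parser.gen unchanged); reused cached -9 without running.

Key observation: the change is absorbed at amber.gen — it re-runs but produces the same value, and the output's value is unchanged.

New value of kernel.gen: -9.
Target commands that run: amber.gen — 1 in total.
Values that change: opt.txt.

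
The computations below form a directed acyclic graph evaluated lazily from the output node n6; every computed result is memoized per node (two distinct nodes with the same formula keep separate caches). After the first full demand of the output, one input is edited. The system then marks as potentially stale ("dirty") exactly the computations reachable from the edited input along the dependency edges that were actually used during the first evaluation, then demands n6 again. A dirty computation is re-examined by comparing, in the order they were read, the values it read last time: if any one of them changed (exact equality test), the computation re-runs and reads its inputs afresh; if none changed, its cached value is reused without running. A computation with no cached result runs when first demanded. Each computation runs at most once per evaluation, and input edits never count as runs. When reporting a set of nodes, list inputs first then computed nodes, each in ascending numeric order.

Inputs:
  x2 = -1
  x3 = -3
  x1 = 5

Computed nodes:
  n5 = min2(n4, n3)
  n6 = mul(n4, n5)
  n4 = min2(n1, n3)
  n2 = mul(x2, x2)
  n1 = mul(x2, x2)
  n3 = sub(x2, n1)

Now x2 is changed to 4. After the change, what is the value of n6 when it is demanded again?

First demand of the output computes:
  n1 = mul(-1, -1) = 1
  n3 = sub(-1, 1) = -2
  n4 = min2(1, -2) = -2
  n5 = min2(-2, -2) = -2
  n6 = mul(-2, -2) = 4

After the edit, cleaning proceeds:
  n1: a read changed (x2 -1->4; x2 -1->4) — executes, giving 16.
  n3: a read changed (x2 -1->4; n1 1->16) — executes, giving -12.
  n4: a read changed (n1 1->16; n3 -2->-12) — executes, giving -12.
  n5: a read changed (n4 -2->-12; n3 -2->-12) — executes, giving -12.
  n6: a read changed (n4 -2->-12; n5 -2->-12) — executes, giving 144.

Demanding n6 again yields 144.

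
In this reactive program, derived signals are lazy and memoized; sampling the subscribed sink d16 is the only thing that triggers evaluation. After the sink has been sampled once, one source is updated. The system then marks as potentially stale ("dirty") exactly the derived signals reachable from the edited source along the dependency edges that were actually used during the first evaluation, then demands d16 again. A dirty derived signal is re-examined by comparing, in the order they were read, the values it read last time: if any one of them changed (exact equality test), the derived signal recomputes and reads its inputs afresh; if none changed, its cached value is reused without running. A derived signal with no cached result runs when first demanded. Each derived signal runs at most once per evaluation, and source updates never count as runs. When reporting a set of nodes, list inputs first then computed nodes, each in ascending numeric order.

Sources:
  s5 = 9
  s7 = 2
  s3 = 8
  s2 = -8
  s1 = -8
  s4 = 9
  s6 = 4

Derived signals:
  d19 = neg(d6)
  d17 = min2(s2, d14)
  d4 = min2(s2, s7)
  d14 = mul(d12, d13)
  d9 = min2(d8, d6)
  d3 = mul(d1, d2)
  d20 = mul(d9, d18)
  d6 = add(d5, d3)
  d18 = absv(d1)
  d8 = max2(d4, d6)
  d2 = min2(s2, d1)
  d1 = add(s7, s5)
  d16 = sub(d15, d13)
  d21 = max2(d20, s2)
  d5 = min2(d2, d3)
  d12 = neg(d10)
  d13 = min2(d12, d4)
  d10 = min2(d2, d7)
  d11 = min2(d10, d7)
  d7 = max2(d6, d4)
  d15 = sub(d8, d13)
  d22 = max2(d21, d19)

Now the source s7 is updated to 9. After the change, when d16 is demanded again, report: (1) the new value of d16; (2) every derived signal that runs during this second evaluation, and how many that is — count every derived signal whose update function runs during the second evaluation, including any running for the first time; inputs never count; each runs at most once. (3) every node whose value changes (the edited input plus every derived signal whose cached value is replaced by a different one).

Demanding d16 again yields 8.
8 derived signals run: d1, d2, d3, d4, d5, d6, d7, d8.
The nodes whose values change: s7, d1, d3, d5, d6.
Note where the cutoff bites: d10 is checked, finds nothing changed, and keeps its cache.

First demand of the output computes:
  d1 = add(2, 9) = 11
  d2 = min2(-8, 11) = -8
  d3 = mul(11, -8) = -88
  d4 = min2(-8, 2) = -8
  d5 = min2(-8, -88) = -88
  d6 = add(-88, -88) = -176
  d7 = max2(-176, -8) = -8
  d8 = max2(-8, -176) = -8
  d10 = min2(-8, -8) = -8
  d12 = neg(-8) = 8
  d13 = min2(8, -8) = -8
  d15 = sub(-8, -8) = 0
  d16 = sub(0, -8) = 8

After the edit, cleaning proceeds:
  d1: a read changed (s7 2->9) — executes, giving 18.
  d2: a read changed (d1 11->18) — executes, giving -8 — identical to its old value.
  d3: a read changed (d1 11->18) — executes, giving -144.
  d4: a read changed (s7 2->9) — executes, giving -8 — identical to its old value.
  d5: a read changed (d3 -88->-144) — executes, giving -144.
  d6: a read changed (d5 -88->-144; d3 -88->-144) — executes, giving -288.
  d7: a read changed (d6 -176->-288) — executes, giving -8 — identical to its old value.
  d8: a read changed (d6 -176->-288) — executes, giving -8 — identical to its old value.
  d10: dirty, but its reads are unchanged (d2 unchanged, d7 unchanged); cached -8 stands.
  d12: dirty, but its reads are unchanged (d10 unchanged); cached 8 stands.
  d13: dirty, but its reads are unchanged (d12 unchanged, d4 unchanged); cached -8 stands.
  d15: dirty, but its reads are unchanged (d8 unchanged, d13 unchanged); cached 0 stands.
  d16: dirty, but its reads are unchanged (d15 unchanged, d13 unchanged); cached 8 stands.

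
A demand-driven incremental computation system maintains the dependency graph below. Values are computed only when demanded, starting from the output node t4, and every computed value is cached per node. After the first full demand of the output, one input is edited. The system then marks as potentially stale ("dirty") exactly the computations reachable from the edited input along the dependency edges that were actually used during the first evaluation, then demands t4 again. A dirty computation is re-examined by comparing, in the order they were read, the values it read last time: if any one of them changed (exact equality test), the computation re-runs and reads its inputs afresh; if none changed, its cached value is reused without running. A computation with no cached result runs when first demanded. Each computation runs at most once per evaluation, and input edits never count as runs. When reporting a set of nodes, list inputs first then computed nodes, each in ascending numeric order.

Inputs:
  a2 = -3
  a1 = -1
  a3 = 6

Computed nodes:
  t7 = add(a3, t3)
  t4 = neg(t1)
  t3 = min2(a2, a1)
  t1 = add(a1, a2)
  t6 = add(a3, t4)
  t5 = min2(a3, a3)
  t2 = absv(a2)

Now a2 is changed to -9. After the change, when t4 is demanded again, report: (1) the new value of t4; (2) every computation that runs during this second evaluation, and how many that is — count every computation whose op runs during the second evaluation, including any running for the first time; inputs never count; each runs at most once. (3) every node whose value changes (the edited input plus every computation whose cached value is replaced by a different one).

New value of t4: 10.
Computations that run: t1, t4 — 2 in total.
Values that change: a2, t1, t4.

First evaluation (everything demanded from the output):
  t1 = add(-1, -3) = -4
  t4 = neg(-4) = 4

Propagation after the edit:
  t1: runs — a2 -3->-9; result -10.
  t4: runs — t1 -4->-10; result 10.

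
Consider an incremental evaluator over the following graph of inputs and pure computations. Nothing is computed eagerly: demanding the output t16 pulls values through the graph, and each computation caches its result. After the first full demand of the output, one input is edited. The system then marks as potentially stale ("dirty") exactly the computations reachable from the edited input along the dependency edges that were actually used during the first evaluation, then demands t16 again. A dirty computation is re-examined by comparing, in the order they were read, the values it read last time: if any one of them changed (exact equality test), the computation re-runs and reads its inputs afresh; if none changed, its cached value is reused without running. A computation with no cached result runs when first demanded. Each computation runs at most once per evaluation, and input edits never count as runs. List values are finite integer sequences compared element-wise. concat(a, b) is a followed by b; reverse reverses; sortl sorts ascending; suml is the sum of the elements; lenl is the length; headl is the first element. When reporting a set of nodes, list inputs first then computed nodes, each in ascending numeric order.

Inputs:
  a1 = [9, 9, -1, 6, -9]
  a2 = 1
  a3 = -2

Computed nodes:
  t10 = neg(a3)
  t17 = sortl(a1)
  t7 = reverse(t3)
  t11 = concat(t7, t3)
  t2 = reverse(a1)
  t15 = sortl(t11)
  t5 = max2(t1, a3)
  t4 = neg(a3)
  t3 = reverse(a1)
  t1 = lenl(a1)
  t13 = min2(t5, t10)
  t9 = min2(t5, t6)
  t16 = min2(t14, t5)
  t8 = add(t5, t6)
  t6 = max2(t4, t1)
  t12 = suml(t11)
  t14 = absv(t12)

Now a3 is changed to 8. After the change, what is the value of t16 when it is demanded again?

t16 now evaluates to 8.

Initial pass — values computed on the first demand:
  t1 = lenl([9, 9, -1, 6, -9]) = 5
  t3 = reverse([9, 9, -1, 6, -9]) = [-9, 6, -1, 9, 9]
  t5 = max2(5, -2) = 5
  t7 = reverse([-9, 6, -1, 9, 9]) = [9, 9, -1, 6, -9]
  t11 = concat([9, 9, -1, 6, -9], [-9, 6, -1, 9, 9]) = [9, 9, -1, 6, -9, -9, 6, -1, 9, 9]
  t12 = suml([9, 9, -1, 6, -9, -9, 6, -1, 9, 9]) = 28
  t14 = absv(28) = 28
  t16 = min2(28, 5) = 5

Second demand — change propagation:
  t5: re-runs because a3 -2->8; new result 8.
  t16: re-runs because t5 5->8; new result 8.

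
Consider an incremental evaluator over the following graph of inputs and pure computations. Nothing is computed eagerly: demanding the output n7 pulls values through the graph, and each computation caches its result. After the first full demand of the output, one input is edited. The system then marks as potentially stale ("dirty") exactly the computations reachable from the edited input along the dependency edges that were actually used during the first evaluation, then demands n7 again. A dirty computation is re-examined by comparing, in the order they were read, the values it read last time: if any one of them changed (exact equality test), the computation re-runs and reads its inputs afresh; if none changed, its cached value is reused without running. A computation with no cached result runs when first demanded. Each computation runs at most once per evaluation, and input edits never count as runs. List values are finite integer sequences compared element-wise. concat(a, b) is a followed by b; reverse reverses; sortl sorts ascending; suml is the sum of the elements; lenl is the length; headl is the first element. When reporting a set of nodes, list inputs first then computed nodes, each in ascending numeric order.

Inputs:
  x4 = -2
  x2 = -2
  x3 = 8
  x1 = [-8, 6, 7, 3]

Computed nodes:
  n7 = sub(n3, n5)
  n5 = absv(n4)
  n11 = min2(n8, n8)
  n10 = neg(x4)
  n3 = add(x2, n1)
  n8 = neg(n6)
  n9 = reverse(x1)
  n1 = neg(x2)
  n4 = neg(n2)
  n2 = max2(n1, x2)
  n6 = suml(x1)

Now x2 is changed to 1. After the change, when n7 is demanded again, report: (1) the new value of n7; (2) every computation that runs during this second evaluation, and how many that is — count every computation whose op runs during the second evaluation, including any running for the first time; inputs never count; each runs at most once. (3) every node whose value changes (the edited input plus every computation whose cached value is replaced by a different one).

Initial pass — values computed on the first demand:
  n1 = neg(-2) = 2
  n2 = max2(2, -2) = 2
  n3 = add(-2, 2) = 0
  n4 = neg(2) = -2
  n5 = absv(-2) = 2
  n7 = sub(0, 2) = -2

Second demand — change propagation:
  n1: re-runs because x2 -2->1; new result -1.
  n2: re-runs because n1 2->-1; x2 -2->1; new result 1.
  n3: re-runs because x2 -2->1; n1 2->-1; new result 0 (unchanged).
  n4: re-runs because n2 2->1; new result -1.
  n5: re-runs because n4 -2->-1; new result 1.
  n7: re-runs because n5 2->1; new result -1.

n7 now evaluates to -1.
Run set: n1, n2, n3, n4, n5, n7 (6 run).
Changed values: x2, n1, n2, n4, n5, n7.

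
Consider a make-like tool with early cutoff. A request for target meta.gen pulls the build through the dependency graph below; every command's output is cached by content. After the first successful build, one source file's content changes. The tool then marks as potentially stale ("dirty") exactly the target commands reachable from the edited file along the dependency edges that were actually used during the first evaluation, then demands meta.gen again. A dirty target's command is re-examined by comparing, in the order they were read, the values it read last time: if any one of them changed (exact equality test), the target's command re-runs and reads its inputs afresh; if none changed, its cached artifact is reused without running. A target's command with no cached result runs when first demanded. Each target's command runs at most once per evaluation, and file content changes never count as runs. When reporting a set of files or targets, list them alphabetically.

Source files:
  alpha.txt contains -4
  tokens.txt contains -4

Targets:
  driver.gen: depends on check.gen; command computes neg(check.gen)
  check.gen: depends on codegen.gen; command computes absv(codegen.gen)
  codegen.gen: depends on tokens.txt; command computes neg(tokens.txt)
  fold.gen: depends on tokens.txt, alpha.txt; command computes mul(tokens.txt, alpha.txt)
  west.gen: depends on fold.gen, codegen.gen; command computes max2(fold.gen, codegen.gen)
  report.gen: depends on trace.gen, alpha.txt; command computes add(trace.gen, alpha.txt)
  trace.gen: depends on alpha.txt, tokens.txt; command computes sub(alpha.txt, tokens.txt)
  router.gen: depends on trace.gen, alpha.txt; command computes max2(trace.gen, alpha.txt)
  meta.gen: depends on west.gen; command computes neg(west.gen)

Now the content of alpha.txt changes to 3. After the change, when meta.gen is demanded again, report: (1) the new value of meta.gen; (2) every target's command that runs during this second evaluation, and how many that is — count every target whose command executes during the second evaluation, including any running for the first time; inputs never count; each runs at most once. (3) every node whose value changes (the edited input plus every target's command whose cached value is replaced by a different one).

First demand of the output computes:
  codegen.gen = neg(-4) = 4
  fold.gen = mul(-4, -4) = 16
  west.gen = max2(16, 4) = 16
  meta.gen = neg(16) = -16

After the edit, cleaning proceeds:
  fold.gen: a read changed (alpha.txt -4->3) — executes, giving -12.
  west.gen: a read changed (fold.gen 16->-12) — executes, giving 4.
  meta.gen: a read changed (west.gen 16->4) — executes, giving -4.

Demanding meta.gen again yields -4.
3 target commands run: fold.gen, meta.gen, west.gen.
The nodes whose values change: alpha.txt, fold.gen, meta.gen, west.gen.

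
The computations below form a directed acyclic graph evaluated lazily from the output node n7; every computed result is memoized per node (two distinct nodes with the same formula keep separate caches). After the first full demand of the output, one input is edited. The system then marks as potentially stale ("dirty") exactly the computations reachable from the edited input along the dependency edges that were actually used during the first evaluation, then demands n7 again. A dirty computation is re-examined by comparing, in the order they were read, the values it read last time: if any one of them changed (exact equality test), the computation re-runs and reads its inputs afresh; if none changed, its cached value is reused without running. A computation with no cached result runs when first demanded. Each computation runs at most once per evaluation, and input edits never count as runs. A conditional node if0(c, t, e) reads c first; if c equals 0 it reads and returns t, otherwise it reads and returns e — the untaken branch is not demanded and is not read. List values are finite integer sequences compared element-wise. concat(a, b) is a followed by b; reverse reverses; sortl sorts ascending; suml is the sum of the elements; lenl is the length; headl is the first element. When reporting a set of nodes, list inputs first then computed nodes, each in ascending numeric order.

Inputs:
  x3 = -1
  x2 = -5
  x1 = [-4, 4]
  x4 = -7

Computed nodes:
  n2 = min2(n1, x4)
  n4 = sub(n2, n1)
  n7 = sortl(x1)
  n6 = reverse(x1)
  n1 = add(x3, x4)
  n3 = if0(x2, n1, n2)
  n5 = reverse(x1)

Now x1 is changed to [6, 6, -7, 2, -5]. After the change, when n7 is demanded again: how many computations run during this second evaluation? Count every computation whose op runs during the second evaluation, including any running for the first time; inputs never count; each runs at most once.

1 computations run: n7.

First demand of the output computes:
  n7 = sortl([-4, 4]) = [-4, 4]

After the edit, cleaning proceeds:
  n7: a read changed (x1 [-4, 4]->[6, 6, -7, 2, -5]) — executes, giving [-7, -5, 2, 6, 6].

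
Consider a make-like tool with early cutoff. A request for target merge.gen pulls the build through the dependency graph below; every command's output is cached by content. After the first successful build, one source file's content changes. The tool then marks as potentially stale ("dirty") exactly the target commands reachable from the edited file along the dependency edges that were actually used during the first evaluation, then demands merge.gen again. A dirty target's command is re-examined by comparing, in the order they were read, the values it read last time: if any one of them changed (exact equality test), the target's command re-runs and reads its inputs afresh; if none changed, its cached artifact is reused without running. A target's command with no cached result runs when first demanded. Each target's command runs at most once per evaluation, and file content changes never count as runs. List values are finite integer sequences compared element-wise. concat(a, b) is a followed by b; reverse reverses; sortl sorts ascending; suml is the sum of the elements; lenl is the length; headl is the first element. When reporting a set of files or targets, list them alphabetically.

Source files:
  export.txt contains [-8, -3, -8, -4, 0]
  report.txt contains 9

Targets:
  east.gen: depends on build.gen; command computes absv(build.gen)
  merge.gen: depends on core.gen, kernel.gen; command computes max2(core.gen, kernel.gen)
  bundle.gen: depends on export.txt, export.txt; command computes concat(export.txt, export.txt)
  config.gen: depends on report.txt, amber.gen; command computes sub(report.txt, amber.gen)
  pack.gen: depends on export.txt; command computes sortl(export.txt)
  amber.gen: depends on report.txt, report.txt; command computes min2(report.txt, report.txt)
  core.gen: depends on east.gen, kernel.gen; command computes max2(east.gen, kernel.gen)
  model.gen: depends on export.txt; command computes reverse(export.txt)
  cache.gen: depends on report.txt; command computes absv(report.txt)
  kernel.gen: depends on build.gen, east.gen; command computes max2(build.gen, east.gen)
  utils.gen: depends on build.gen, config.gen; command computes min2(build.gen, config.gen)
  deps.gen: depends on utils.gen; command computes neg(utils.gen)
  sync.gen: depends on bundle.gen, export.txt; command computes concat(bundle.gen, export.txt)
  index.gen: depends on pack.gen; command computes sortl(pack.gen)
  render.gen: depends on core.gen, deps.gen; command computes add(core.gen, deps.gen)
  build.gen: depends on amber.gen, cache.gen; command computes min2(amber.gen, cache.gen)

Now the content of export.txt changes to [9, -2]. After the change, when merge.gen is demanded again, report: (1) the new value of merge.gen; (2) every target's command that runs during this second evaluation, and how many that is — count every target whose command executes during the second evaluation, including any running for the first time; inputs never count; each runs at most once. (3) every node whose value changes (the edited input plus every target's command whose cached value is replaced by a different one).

Demanding merge.gen again yields 9.
0 target commands run: none.
The nodes whose values change: export.txt.
Note the shortcut — export.txt feeds only undemanded nodes, so no recomputation happens.

First demand of the output computes:
  amber.gen = min2(9, 9) = 9
  cache.gen = absv(9) = 9
  build.gen = min2(9, 9) = 9
  east.gen = absv(9) = 9
  kernel.gen = max2(9, 9) = 9
  core.gen = max2(9, 9) = 9
  merge.gen = max2(9, 9) = 9

After the edit, cleaning proceeds:
  export.txt only reaches undemanded nodes; the second demand re-runs nothing.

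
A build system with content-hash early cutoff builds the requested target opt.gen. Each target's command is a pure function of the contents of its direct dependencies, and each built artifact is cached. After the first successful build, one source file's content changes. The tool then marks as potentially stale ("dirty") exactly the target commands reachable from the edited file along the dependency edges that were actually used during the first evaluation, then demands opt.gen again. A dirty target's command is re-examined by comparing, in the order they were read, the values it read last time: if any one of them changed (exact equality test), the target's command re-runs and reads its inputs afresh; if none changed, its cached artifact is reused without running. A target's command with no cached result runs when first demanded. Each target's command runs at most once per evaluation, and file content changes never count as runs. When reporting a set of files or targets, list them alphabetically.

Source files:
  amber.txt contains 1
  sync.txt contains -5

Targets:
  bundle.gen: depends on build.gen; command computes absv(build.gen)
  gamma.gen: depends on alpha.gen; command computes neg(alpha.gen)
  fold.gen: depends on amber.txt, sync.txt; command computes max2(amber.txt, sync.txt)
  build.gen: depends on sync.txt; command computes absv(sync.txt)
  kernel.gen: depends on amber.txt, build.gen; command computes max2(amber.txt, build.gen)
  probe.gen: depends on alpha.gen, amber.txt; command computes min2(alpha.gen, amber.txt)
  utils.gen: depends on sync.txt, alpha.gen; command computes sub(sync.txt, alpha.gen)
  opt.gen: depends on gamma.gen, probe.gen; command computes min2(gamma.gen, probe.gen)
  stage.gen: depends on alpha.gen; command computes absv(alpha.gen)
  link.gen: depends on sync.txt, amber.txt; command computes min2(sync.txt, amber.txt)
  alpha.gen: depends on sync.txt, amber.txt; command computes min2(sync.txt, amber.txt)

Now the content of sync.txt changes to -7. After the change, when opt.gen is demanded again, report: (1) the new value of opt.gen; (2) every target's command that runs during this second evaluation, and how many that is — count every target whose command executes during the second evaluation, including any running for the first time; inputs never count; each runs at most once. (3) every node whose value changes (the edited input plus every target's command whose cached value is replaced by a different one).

New value of opt.gen: -7.
Target commands that run: alpha.gen, gamma.gen, opt.gen, probe.gen — 4 in total.
Values that change: alpha.gen, gamma.gen, opt.gen, probe.gen, sync.txt.

First evaluation (everything demanded from the output):
  alpha.gen = min2(-5, 1) = -5
  gamma.gen = neg(-5) = 5
  probe.gen = min2(-5, 1) = -5
  opt.gen = min2(5, -5) = -5

Propagation after the edit:
  alpha.gen: runs — sync.txt -5->-7; result -7.
  gamma.gen: runs — alpha.gen -5->-7; result 7.
  probe.gen: runs — alpha.gen -5->-7; result -7.
  opt.gen: runs — gamma.gen 5->7; probe.gen -5->-7; result -7.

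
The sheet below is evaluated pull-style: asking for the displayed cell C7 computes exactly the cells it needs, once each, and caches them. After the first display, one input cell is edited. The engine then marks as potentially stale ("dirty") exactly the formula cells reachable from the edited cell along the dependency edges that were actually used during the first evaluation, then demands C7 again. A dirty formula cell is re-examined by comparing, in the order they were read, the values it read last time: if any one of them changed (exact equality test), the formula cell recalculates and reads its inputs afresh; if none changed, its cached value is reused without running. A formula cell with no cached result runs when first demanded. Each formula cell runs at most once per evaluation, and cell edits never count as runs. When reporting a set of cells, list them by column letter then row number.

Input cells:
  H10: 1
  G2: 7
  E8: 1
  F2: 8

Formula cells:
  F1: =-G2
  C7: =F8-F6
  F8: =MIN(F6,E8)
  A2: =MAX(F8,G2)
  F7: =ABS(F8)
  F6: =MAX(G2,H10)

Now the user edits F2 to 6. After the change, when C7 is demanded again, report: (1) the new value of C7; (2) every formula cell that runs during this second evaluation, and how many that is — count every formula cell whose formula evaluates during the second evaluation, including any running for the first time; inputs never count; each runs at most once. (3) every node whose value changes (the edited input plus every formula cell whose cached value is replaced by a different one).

Demanding C7 again yields -6.
0 formula cells run: none.
The nodes whose values change: F2.
Note the shortcut — nothing in the graph depends on F2 at all, so no recomputation happens.

First demand of the output computes:
  F6 = MAX(7, 1) = 7
  F8 = MIN(7, 1) = 1
  C7 = 1 - 7 = -6

After the edit, cleaning proceeds:
  no node depends on F2 at all; the second demand re-runs nothing.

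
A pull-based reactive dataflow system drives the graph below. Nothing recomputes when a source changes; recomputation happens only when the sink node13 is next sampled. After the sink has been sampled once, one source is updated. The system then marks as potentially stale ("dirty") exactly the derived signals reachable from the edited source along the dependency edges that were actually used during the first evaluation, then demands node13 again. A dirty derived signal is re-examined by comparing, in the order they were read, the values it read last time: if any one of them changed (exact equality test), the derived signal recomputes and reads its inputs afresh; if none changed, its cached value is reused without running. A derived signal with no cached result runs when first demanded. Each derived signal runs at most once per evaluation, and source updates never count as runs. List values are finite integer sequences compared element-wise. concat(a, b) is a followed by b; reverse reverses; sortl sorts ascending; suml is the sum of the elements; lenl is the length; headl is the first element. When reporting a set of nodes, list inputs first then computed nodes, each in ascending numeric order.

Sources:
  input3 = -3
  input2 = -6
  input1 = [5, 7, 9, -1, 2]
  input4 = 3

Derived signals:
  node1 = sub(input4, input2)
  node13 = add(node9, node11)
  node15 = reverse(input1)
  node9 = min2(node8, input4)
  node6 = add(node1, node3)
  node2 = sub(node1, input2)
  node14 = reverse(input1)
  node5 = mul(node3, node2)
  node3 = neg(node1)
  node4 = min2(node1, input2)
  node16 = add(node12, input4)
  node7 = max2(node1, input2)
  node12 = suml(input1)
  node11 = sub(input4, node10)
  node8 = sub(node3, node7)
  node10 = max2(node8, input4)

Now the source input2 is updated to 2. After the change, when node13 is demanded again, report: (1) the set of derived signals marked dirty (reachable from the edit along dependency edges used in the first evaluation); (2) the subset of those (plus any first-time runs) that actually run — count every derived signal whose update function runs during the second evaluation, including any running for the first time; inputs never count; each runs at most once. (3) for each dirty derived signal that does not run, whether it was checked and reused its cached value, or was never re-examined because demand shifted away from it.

Marked dirty: node1, node3, node7, node8, node9, node10, node11, node13.
Derived signals that run: node1, node3, node7, node8, node9, node10, node13 — 7 in total.
Checked but reused from cache: node11.
Key observation: the cutoff stops propagation at node11 — its inputs' values are unchanged, so it reuses its cache.

First evaluation (everything demanded from the output):
  node1 = sub(3, -6) = 9
  node3 = neg(9) = -9
  node7 = max2(9, -6) = 9
  node8 = sub(-9, 9) = -18
  node9 = min2(-18, 3) = -18
  node10 = max2(-18, 3) = 3
  node11 = sub(3, 3) = 0
  node13 = add(-18, 0) = -18

Propagation after the edit:
  node1: runs — input2 -6->2; result 1.
  node3: runs — node1 9->1; result -1.
  node7: runs — node1 9->1; input2 -6->2; result 2.
  node8: runs — node3 -9->-1; node7 9->2; result -3.
  node9: runs — node8 -18->-3; result -3.
  node10: runs — node8 -18->-3; result 3 (same value as before).
  node11: checked — values it read are unchanged (input4 unchanged, node10 unchanged); reused cached 0 without running.
  node13: runs — node9 -18->-3; result -3.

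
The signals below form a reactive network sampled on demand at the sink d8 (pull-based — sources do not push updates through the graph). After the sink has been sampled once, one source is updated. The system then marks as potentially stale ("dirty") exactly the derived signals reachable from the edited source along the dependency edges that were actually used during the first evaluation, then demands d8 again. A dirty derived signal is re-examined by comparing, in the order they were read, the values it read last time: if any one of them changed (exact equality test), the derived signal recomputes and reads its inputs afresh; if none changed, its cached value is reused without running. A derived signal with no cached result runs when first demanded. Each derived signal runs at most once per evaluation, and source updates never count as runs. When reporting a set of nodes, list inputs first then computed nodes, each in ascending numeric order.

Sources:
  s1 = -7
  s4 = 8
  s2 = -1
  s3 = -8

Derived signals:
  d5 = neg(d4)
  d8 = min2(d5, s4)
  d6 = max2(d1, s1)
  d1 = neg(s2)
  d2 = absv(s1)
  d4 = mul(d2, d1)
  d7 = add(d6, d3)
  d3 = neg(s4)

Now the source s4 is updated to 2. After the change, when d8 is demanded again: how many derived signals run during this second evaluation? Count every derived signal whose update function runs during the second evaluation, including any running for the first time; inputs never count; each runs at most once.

Run set: d8 (1 run).

Initial pass — values computed on the first demand:
  d1 = neg(-1) = 1
  d2 = absv(-7) = 7
  d4 = mul(7, 1) = 7
  d5 = neg(7) = -7
  d8 = min2(-7, 8) = -7

Second demand — change propagation:
  d8: re-runs because s4 8->2; new result -7 (unchanged).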